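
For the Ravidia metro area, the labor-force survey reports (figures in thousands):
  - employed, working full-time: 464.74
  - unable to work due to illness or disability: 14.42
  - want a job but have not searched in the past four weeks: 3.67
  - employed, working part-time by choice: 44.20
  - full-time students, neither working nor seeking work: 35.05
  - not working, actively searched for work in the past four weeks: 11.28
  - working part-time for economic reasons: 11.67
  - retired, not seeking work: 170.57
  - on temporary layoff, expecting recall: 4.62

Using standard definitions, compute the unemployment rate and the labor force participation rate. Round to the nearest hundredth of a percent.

Employed = 464.74 + 44.20 + 11.67 = 520.61 thousand (anyone who worked, including part-time for economic reasons, counts as employed).
Unemployed = 11.28 + 4.62 = 15.90 thousand (jobless and actively searching, or on temporary layoff).
Labor force = 520.61 + 15.90 = 536.51 thousand.
Not in labor force = 14.42 + 3.67 + 35.05 + 170.57 = 223.71 thousand (those not working and not actively searching are outside the labor force — including those who want a job but have given up searching).
Civilian working-age population = 536.51 + 223.71 = 760.22 thousand.
Unemployment rate = 15.90 / 536.51 = 2.96%.
Labor force participation rate = 536.51 / 760.22 = 70.57%.

Unemployment rate ≈ 2.96%; labor force participation rate ≈ 70.57%.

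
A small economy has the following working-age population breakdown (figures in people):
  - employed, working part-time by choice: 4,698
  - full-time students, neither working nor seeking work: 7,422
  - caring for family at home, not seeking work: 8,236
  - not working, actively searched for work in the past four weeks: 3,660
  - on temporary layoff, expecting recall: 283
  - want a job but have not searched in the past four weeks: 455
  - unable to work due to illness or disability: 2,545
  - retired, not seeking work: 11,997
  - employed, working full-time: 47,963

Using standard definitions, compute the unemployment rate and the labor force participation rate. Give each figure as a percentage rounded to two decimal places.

Unemployment rate ≈ 6.97%; labor force participation rate ≈ 64.87%.

Employed = 4,698 + 47,963 = 52,661.
Unemployed = 3,660 + 283 = 3,943 (jobless and actively searching, or on temporary layoff).
Labor force = 52,661 + 3,943 = 56,604.
Not in labor force = 7,422 + 8,236 + 455 + 2,545 + 11,997 = 30,655 (those not working and not actively searching are outside the labor force — including those who want a job but have given up searching).
Civilian working-age population = 56,604 + 30,655 = 87,259.
Unemployment rate = 3,943 / 56,604 = 6.97%.
Labor force participation rate = 56,604 / 87,259 = 64.87%.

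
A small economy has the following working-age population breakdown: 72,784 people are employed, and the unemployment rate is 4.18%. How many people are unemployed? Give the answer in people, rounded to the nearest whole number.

About 3,175 are unemployed.

Let U be the number unemployed. The labor force is E + U, and U/(E+U) = 0.0418.
So U = 0.0418 × 72,784 / (1 − 0.0418) = 3042.37 / 0.9582 ≈ 3,175.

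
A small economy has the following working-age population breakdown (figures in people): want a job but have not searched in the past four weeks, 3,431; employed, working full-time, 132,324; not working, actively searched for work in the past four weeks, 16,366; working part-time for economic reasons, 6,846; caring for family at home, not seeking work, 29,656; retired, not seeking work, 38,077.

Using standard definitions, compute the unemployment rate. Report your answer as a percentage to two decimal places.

Unemployment rate ≈ 10.52%.

Employed = 132,324 + 6,846 = 139,170 (anyone who worked, including part-time for economic reasons, counts as employed).
Unemployed = 16,366.
Labor force = 139,170 + 16,366 = 155,536.
Unemployment rate = 16,366 / 155,536 = 10.52%.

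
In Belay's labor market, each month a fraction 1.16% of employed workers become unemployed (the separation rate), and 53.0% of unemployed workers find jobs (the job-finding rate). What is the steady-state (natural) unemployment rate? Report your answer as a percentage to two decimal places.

At steady state the flows balance: s·E = f·U, so U/(E+U) = s/(s+f).
u* = 1.16 / (1.16 + 53.0) = 1.16 / 54.16 = 2.14%.

Steady-state unemployment rate ≈ 2.14%.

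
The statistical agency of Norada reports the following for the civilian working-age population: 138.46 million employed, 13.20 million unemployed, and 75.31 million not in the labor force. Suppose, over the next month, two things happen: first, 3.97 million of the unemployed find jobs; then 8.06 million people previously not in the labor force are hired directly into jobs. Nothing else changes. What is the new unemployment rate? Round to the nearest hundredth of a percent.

New unemployment rate ≈ 5.78%.

Initially, labor force = 138.46 + 13.20 = 151.66 million, so u = 13.20/151.66 = 8.70%.
After the first change, unemployed falls and employed rises by 3.97; labor force unchanged → E = 142.43, U = 9.23, labor force = 151.66 million.
After the second change, employed and labor force both rise by 8.06; unemployed unchanged → E = 150.49, U = 9.23, labor force = 159.72 million.
New unemployment rate = 9.23 / 159.72 = 5.78%.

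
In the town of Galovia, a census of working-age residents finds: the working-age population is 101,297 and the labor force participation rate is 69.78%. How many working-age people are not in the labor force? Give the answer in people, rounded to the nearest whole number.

Share not in the labor force = 1 − 0.6978 = 0.3022.
Not in labor force = 0.3022 × 101,297 ≈ 30,612.

About 30,612 are not in the labor force.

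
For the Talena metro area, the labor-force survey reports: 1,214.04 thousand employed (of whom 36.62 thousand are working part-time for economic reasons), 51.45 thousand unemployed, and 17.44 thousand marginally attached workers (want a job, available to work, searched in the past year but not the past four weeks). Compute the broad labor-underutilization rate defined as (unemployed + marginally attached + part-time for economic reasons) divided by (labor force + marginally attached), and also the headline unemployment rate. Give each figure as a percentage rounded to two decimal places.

Broad underutilization rate ≈ 8.22%; headline unemployment rate ≈ 4.07%.

Labor force = 1,214.04 + 51.45 = 1,265.49 thousand.
Numerator = 51.45 + 17.44 + 36.62 = 105.51 thousand.
Denominator = 1,265.49 + 17.44 = 1,282.93 thousand.
Broad rate = 105.51 / 1,282.93 = 8.22%.
Headline unemployment rate = 51.45 / 1,265.49 = 4.07%.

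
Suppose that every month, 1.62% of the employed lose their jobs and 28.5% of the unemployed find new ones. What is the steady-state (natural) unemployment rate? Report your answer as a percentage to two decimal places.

Steady-state unemployment rate ≈ 5.38%.

At steady state the flows balance: s·E = f·U, so U/(E+U) = s/(s+f).
u* = 1.62 / (1.62 + 28.5) = 1.62 / 30.12 = 5.38%.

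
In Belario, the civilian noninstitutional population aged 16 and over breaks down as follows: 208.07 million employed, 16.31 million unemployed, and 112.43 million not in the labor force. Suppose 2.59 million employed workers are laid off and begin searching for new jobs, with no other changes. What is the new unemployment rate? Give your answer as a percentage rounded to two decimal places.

Initially, labor force = 208.07 + 16.31 = 224.38 million, so u = 16.31/224.38 = 7.27%.
After the change, employed falls and unemployed rises by 2.59; labor force unchanged → E = 205.48, U = 18.90, labor force = 224.38 million.
New unemployment rate = 18.90 / 224.38 = 8.42%.

New unemployment rate ≈ 8.42%.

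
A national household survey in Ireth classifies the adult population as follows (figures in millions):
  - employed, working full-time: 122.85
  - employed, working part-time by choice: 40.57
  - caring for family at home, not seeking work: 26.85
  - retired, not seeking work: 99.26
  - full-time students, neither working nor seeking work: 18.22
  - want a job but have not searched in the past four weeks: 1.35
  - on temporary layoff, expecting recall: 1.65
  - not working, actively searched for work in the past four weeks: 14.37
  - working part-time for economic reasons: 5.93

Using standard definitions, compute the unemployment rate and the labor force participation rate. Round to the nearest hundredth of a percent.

Unemployment rate ≈ 8.64%; labor force participation rate ≈ 55.99%.

Employed = 122.85 + 40.57 + 5.93 = 169.35 million (anyone who worked, including part-time for economic reasons, counts as employed).
Unemployed = 1.65 + 14.37 = 16.02 million (jobless and actively searching, or on temporary layoff).
Labor force = 169.35 + 16.02 = 185.37 million.
Not in labor force = 26.85 + 99.26 + 18.22 + 1.35 = 145.68 million (those not working and not actively searching are outside the labor force — including those who want a job but have given up searching).
Civilian working-age population = 185.37 + 145.68 = 331.05 million.
Unemployment rate = 16.02 / 185.37 = 8.64%.
Labor force participation rate = 185.37 / 331.05 = 55.99%.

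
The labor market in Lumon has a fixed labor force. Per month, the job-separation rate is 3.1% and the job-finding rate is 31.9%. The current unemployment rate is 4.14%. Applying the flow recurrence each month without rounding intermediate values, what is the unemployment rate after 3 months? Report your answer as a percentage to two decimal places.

With a fixed labor force, u_{t+1} = u_t + s·(1−u_t) − f·u_t = u_t·(1−s−f) + s.
Here 1−s−f = 0.650 and s = 0.031.
u_1 = 0.041400 × 0.650 + 0.031 = 0.057910.
u_2 = 0.057910 × 0.650 + 0.031 = 0.068641.
u_3 = 0.068641 × 0.650 + 0.031 = 0.075617.

Unemployment rate after three months ≈ 7.56%.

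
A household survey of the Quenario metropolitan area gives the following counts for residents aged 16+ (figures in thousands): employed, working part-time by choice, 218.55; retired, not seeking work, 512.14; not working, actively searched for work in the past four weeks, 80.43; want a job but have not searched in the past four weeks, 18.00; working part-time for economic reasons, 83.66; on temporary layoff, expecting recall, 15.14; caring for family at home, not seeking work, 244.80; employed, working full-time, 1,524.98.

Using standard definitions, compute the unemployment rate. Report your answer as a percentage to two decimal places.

Employed = 218.55 + 83.66 + 1,524.98 = 1,827.19 thousand (anyone who worked, including part-time for economic reasons, counts as employed).
Unemployed = 80.43 + 15.14 = 95.57 thousand (jobless and actively searching, or on temporary layoff).
Labor force = 1,827.19 + 95.57 = 1,922.76 thousand.
Unemployment rate = 95.57 / 1,922.76 = 4.97%.

Unemployment rate ≈ 4.97%.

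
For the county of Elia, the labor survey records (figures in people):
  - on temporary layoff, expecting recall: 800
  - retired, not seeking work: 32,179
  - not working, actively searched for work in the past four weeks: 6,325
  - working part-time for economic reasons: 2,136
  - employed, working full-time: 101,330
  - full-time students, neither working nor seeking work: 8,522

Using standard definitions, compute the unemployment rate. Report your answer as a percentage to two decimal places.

Employed = 2,136 + 101,330 = 103,466 (anyone who worked, including part-time for economic reasons, counts as employed).
Unemployed = 800 + 6,325 = 7,125 (jobless and actively searching, or on temporary layoff).
Labor force = 103,466 + 7,125 = 110,591.
Unemployment rate = 7,125 / 110,591 = 6.44%.

Unemployment rate ≈ 6.44%.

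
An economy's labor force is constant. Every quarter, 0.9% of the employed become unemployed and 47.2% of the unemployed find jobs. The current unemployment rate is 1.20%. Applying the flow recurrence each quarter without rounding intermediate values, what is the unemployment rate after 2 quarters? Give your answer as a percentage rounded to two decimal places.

With a fixed labor force, u_{t+1} = u_t + s·(1−u_t) − f·u_t = u_t·(1−s−f) + s.
Here 1−s−f = 0.519 and s = 0.009.
u_1 = 0.012000 × 0.519 + 0.009 = 0.015228.
u_2 = 0.015228 × 0.519 + 0.009 = 0.016903.

Unemployment rate after two quarters ≈ 1.69%.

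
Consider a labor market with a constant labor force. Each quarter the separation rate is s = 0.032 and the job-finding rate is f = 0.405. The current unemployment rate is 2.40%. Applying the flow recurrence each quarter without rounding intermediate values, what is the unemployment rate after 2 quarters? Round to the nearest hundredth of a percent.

Unemployment rate after two quarters ≈ 5.76%.

With a fixed labor force, u_{t+1} = u_t + s·(1−u_t) − f·u_t = u_t·(1−s−f) + s.
Here 1−s−f = 0.563 and s = 0.032.
u_1 = 0.024000 × 0.563 + 0.032 = 0.045512.
u_2 = 0.045512 × 0.563 + 0.032 = 0.057623.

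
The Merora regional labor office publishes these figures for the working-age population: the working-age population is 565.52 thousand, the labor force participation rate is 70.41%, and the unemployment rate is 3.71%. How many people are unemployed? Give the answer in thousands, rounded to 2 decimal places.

Labor force = 0.7041 × 565.52 = 398.18 thousand.
Unemployed = 0.0371 × 398.18 ≈ 14.77 thousand.

About 14.77 thousand are unemployed.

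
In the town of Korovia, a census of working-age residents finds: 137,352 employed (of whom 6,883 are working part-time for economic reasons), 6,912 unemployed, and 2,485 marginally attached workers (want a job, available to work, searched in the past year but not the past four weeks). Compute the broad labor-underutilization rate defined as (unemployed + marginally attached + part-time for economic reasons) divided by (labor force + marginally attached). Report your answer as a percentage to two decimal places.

Labor force = 137,352 + 6,912 = 144,264.
Numerator = 6,912 + 2,485 + 6,883 = 16,280.
Denominator = 144,264 + 2,485 = 146,749.
Broad rate = 16,280 / 146,749 = 11.09%.

Broad underutilization rate ≈ 11.09%.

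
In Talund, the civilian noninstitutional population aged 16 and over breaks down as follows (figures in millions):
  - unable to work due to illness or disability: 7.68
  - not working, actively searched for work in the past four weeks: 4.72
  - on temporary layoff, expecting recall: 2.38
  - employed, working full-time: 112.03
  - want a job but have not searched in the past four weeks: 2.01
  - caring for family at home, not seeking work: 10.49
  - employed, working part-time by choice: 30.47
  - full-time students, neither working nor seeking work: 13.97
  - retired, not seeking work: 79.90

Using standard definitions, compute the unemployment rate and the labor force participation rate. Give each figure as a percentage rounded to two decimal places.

Employed = 112.03 + 30.47 = 142.50 million.
Unemployed = 4.72 + 2.38 = 7.10 million (jobless and actively searching, or on temporary layoff).
Labor force = 142.50 + 7.10 = 149.60 million.
Not in labor force = 7.68 + 2.01 + 10.49 + 13.97 + 79.90 = 114.05 million (those not working and not actively searching are outside the labor force — including those who want a job but have given up searching).
Civilian working-age population = 149.60 + 114.05 = 263.65 million.
Unemployment rate = 7.10 / 149.60 = 4.75%.
Labor force participation rate = 149.60 / 263.65 = 56.74%.

Unemployment rate ≈ 4.75%; labor force participation rate ≈ 56.74%.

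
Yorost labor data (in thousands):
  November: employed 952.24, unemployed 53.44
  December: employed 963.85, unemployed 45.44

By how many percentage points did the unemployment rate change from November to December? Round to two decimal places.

November: labor force = 952.24 + 53.44 = 1,005.68; u = 53.44/1,005.68 = 5.31%.
December: labor force = 963.85 + 45.44 = 1,009.29; u = 45.44/1,009.29 = 4.50%.
Change = 4.50% − 5.31% = −0.81 pp.

The unemployment rate changed by −0.81 percentage points.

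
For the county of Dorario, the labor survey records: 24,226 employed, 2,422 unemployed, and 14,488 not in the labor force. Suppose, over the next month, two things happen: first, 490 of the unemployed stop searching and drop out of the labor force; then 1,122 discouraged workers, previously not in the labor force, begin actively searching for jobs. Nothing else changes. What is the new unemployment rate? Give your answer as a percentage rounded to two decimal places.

Initially, labor force = 24,226 + 2,422 = 26,648, so u = 2,422/26,648 = 9.09%.
After the first change, unemployed and labor force both fall by 490 → E = 24,226, U = 1,932, labor force = 26,158.
After the second change, unemployed and labor force both rise by 1,122 → E = 24,226, U = 3,054, labor force = 27,280.
New unemployment rate = 3,054 / 27,280 = 11.20%.

New unemployment rate ≈ 11.20%.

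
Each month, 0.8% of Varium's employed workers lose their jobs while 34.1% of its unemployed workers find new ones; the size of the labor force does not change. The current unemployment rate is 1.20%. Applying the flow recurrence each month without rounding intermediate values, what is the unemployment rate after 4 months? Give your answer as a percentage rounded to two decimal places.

Unemployment rate after four months ≈ 2.10%.

With a fixed labor force, u_{t+1} = u_t + s·(1−u_t) − f·u_t = u_t·(1−s−f) + s.
Here 1−s−f = 0.651 and s = 0.008.
u_1 = 0.012000 × 0.651 + 0.008 = 0.015812.
u_2 = 0.015812 × 0.651 + 0.008 = 0.018294.
u_3 = 0.018294 × 0.651 + 0.008 = 0.019909.
u_4 = 0.019909 × 0.651 + 0.008 = 0.020961.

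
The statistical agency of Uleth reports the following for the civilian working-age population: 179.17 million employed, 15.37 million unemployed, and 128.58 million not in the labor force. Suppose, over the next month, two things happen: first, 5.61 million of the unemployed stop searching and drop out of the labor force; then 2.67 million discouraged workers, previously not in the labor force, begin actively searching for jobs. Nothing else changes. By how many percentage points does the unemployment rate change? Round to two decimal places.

The unemployment rate changes by −1.41 percentage points.

Initially, labor force = 179.17 + 15.37 = 194.54 million, so u = 15.37/194.54 = 7.90%.
After the first change, unemployed and labor force both fall by 5.61 → E = 179.17, U = 9.76, labor force = 188.93 million.
After the second change, unemployed and labor force both rise by 2.67 → E = 179.17, U = 12.43, labor force = 191.60 million.
New unemployment rate = 12.43 / 191.60 = 6.49%.
Change = 6.49% − 7.90% = −1.41 percentage points.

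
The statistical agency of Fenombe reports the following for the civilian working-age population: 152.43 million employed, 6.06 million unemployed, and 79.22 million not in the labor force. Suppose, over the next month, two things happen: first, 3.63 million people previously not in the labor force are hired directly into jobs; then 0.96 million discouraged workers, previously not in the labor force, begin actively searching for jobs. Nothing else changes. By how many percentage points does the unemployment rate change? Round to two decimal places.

The unemployment rate changes by +0.48 percentage points.

Initially, labor force = 152.43 + 6.06 = 158.49 million, so u = 6.06/158.49 = 3.82%.
After the first change, employed and labor force both rise by 3.63; unemployed unchanged → E = 156.06, U = 6.06, labor force = 162.12 million.
After the second change, unemployed and labor force both rise by 0.96 → E = 156.06, U = 7.02, labor force = 163.08 million.
New unemployment rate = 7.02 / 163.08 = 4.30%.
Change = 4.30% − 3.82% = +0.48 percentage points.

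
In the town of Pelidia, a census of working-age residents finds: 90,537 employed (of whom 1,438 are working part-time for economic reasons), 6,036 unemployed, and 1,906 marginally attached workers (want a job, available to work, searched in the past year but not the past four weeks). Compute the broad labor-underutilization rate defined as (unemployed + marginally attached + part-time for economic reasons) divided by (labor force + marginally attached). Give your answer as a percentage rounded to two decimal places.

Labor force = 90,537 + 6,036 = 96,573.
Numerator = 6,036 + 1,906 + 1,438 = 9,380.
Denominator = 96,573 + 1,906 = 98,479.
Broad rate = 9,380 / 98,479 = 9.52%.

Broad underutilization rate ≈ 9.52%.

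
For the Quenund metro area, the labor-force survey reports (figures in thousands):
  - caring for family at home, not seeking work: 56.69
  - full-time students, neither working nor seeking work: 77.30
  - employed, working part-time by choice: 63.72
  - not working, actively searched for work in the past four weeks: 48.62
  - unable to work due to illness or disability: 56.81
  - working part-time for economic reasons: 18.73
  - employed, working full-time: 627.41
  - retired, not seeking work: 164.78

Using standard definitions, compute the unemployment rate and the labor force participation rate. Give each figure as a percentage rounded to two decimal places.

Unemployment rate ≈ 6.41%; labor force participation rate ≈ 68.08%.

Employed = 63.72 + 18.73 + 627.41 = 709.86 thousand (anyone who worked, including part-time for economic reasons, counts as employed).
Unemployed = 48.62 thousand.
Labor force = 709.86 + 48.62 = 758.48 thousand.
Not in labor force = 56.69 + 77.30 + 56.81 + 164.78 = 355.58 thousand (those not working and not actively searching are outside the labor force).
Civilian working-age population = 758.48 + 355.58 = 1,114.06 thousand.
Unemployment rate = 48.62 / 758.48 = 6.41%.
Labor force participation rate = 758.48 / 1,114.06 = 68.08%.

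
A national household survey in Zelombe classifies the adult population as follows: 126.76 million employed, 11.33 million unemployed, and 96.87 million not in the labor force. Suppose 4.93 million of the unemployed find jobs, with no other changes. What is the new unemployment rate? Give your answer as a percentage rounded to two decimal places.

New unemployment rate ≈ 4.63%.

Initially, labor force = 126.76 + 11.33 = 138.09 million, so u = 11.33/138.09 = 8.20%.
After the change, unemployed falls and employed rises by 4.93; labor force unchanged → E = 131.69, U = 6.40, labor force = 138.09 million.
New unemployment rate = 6.40 / 138.09 = 4.63%.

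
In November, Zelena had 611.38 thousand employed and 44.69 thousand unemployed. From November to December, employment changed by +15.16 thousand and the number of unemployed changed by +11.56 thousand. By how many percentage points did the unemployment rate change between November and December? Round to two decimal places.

November: labor force = 611.38 + 44.69 = 656.07; u = 44.69/656.07 = 6.81%.
December: labor force = 626.54 + 56.25 = 682.79; u = 56.25/682.79 = 8.24%.
Change = 8.24% − 6.81% = +1.43 pp.

The unemployment rate changed by +1.43 percentage points.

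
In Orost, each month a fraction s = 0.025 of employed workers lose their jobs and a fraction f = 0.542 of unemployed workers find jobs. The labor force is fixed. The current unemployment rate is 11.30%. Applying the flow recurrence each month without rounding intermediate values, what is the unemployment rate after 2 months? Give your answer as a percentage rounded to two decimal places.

Unemployment rate after two months ≈ 5.70%.

With a fixed labor force, u_{t+1} = u_t + s·(1−u_t) − f·u_t = u_t·(1−s−f) + s.
Here 1−s−f = 0.433 and s = 0.025.
u_1 = 0.113000 × 0.433 + 0.025 = 0.073929.
u_2 = 0.073929 × 0.433 + 0.025 = 0.057011.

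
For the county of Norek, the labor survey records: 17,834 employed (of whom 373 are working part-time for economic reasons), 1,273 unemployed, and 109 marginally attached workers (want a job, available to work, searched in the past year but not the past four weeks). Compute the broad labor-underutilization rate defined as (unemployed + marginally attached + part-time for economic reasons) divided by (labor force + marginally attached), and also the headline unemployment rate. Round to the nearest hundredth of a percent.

Broad underutilization rate ≈ 9.13%; headline unemployment rate ≈ 6.66%.

Labor force = 17,834 + 1,273 = 19,107.
Numerator = 1,273 + 109 + 373 = 1,755.
Denominator = 19,107 + 109 = 19,216.
Broad rate = 1,755 / 19,216 = 9.13%.
Headline unemployment rate = 1,273 / 19,107 = 6.66%.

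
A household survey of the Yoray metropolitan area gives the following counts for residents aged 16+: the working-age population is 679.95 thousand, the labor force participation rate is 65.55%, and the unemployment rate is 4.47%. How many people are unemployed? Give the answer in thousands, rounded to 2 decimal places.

About 19.92 thousand are unemployed.

Labor force = 0.6555 × 679.95 = 445.71 thousand.
Unemployed = 0.0447 × 445.71 ≈ 19.92 thousand.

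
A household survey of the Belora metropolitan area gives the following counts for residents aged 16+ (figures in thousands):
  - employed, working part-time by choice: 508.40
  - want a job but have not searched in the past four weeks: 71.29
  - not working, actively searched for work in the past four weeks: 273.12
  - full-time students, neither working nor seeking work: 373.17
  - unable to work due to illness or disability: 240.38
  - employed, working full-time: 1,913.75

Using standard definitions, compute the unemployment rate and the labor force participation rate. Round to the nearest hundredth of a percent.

Unemployment rate ≈ 10.13%; labor force participation rate ≈ 79.74%.

Employed = 508.40 + 1,913.75 = 2,422.15 thousand.
Unemployed = 273.12 thousand.
Labor force = 2,422.15 + 273.12 = 2,695.27 thousand.
Not in labor force = 71.29 + 373.17 + 240.38 = 684.84 thousand (those not working and not actively searching are outside the labor force — including those who want a job but have given up searching).
Civilian working-age population = 2,695.27 + 684.84 = 3,380.11 thousand.
Unemployment rate = 273.12 / 2,695.27 = 10.13%.
Labor force participation rate = 2,695.27 / 3,380.11 = 79.74%.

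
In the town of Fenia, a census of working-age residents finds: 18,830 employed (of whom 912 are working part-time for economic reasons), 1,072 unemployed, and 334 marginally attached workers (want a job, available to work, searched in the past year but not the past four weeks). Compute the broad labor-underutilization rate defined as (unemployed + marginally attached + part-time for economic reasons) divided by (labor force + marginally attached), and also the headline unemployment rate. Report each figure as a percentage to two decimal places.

Broad underutilization rate ≈ 11.45%; headline unemployment rate ≈ 5.39%.

Labor force = 18,830 + 1,072 = 19,902.
Numerator = 1,072 + 334 + 912 = 2,318.
Denominator = 19,902 + 334 = 20,236.
Broad rate = 2,318 / 20,236 = 11.45%.
Headline unemployment rate = 1,072 / 19,902 = 5.39%.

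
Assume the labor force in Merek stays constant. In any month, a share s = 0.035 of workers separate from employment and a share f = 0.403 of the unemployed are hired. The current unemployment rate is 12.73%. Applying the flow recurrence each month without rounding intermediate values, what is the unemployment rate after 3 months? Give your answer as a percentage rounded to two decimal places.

Unemployment rate after three months ≈ 8.83%.

With a fixed labor force, u_{t+1} = u_t + s·(1−u_t) − f·u_t = u_t·(1−s−f) + s.
Here 1−s−f = 0.562 and s = 0.035.
u_1 = 0.127300 × 0.562 + 0.035 = 0.106543.
u_2 = 0.106543 × 0.562 + 0.035 = 0.094877.
u_3 = 0.094877 × 0.562 + 0.035 = 0.088321.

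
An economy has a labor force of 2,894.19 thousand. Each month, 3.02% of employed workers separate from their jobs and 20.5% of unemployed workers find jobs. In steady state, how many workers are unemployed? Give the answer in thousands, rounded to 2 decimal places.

Steady-state unemployment rate u* = s/(s+f) = 3.02/(3.02+20.5) = 0.128401.
Unemployed = u* × labor force = 0.128401 × 2,894.19 ≈ 371.62 thousand.

About 371.62 thousand are unemployed in steady state.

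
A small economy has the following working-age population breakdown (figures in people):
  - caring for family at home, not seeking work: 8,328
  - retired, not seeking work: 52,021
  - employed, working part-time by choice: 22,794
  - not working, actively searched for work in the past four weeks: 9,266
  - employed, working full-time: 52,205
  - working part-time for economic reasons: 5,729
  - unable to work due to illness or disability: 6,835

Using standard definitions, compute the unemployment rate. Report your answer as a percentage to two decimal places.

Unemployment rate ≈ 10.30%.

Employed = 22,794 + 52,205 + 5,729 = 80,728 (anyone who worked, including part-time for economic reasons, counts as employed).
Unemployed = 9,266.
Labor force = 80,728 + 9,266 = 89,994.
Unemployment rate = 9,266 / 89,994 = 10.30%.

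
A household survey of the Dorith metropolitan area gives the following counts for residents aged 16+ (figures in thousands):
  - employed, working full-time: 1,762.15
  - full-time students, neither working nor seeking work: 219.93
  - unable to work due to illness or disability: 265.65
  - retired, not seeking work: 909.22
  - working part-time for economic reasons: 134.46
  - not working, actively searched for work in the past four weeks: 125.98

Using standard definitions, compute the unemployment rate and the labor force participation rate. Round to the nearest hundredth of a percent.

Employed = 1,762.15 + 134.46 = 1,896.61 thousand (anyone who worked, including part-time for economic reasons, counts as employed).
Unemployed = 125.98 thousand.
Labor force = 1,896.61 + 125.98 = 2,022.59 thousand.
Not in labor force = 219.93 + 265.65 + 909.22 = 1,394.80 thousand (those not working and not actively searching are outside the labor force).
Civilian working-age population = 2,022.59 + 1,394.80 = 3,417.39 thousand.
Unemployment rate = 125.98 / 2,022.59 = 6.23%.
Labor force participation rate = 2,022.59 / 3,417.39 = 59.19%.

Unemployment rate ≈ 6.23%; labor force participation rate ≈ 59.19%.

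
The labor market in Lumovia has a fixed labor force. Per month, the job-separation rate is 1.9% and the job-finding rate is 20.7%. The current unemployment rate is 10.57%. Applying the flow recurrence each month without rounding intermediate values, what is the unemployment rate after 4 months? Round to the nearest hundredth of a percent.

Unemployment rate after four months ≈ 9.18%.

With a fixed labor force, u_{t+1} = u_t + s·(1−u_t) − f·u_t = u_t·(1−s−f) + s.
Here 1−s−f = 0.774 and s = 0.019.
u_1 = 0.105700 × 0.774 + 0.019 = 0.100812.
u_2 = 0.100812 × 0.774 + 0.019 = 0.097028.
u_3 = 0.097028 × 0.774 + 0.019 = 0.094100.
u_4 = 0.094100 × 0.774 + 0.019 = 0.091833.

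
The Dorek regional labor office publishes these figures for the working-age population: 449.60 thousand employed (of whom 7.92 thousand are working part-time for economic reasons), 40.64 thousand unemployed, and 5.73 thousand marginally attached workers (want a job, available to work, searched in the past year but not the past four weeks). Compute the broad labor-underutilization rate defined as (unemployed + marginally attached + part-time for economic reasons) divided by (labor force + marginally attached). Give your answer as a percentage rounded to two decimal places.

Broad underutilization rate ≈ 10.95%.

Labor force = 449.60 + 40.64 = 490.24 thousand.
Numerator = 40.64 + 5.73 + 7.92 = 54.29 thousand.
Denominator = 490.24 + 5.73 = 495.97 thousand.
Broad rate = 54.29 / 495.97 = 10.95%.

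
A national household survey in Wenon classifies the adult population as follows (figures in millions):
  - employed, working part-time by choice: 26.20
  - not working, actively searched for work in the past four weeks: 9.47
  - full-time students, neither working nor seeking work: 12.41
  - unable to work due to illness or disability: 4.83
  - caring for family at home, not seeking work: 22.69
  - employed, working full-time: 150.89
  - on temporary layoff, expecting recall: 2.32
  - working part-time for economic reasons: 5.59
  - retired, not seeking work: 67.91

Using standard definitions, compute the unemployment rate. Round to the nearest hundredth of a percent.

Employed = 26.20 + 150.89 + 5.59 = 182.68 million (anyone who worked, including part-time for economic reasons, counts as employed).
Unemployed = 9.47 + 2.32 = 11.79 million (jobless and actively searching, or on temporary layoff).
Labor force = 182.68 + 11.79 = 194.47 million.
Unemployment rate = 11.79 / 194.47 = 6.06%.

Unemployment rate ≈ 6.06%.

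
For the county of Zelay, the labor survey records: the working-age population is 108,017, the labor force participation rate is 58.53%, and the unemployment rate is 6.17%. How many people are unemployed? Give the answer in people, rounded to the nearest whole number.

About 3,901 are unemployed.

Labor force = 0.5853 × 108,017 = 63,222.
Unemployed = 0.0617 × 63,222 ≈ 3,901.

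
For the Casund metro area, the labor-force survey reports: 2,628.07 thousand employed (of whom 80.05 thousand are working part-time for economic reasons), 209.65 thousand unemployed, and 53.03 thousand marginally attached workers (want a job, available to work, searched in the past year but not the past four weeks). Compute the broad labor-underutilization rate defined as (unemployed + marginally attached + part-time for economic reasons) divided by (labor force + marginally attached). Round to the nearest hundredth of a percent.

Labor force = 2,628.07 + 209.65 = 2,837.72 thousand.
Numerator = 209.65 + 53.03 + 80.05 = 342.73 thousand.
Denominator = 2,837.72 + 53.03 = 2,890.75 thousand.
Broad rate = 342.73 / 2,890.75 = 11.86%.

Broad underutilization rate ≈ 11.86%.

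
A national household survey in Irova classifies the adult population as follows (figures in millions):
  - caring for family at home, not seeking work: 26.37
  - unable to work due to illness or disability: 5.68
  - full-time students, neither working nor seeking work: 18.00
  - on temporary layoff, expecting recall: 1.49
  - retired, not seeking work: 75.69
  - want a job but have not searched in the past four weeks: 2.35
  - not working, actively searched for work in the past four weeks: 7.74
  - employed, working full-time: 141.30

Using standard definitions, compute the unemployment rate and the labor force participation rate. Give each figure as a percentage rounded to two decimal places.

Employed = 141.30 million.
Unemployed = 1.49 + 7.74 = 9.23 million (jobless and actively searching, or on temporary layoff).
Labor force = 141.30 + 9.23 = 150.53 million.
Not in labor force = 26.37 + 5.68 + 18.00 + 75.69 + 2.35 = 128.09 million (those not working and not actively searching are outside the labor force — including those who want a job but have given up searching).
Civilian working-age population = 150.53 + 128.09 = 278.62 million.
Unemployment rate = 9.23 / 150.53 = 6.13%.
Labor force participation rate = 150.53 / 278.62 = 54.03%.

Unemployment rate ≈ 6.13%; labor force participation rate ≈ 54.03%.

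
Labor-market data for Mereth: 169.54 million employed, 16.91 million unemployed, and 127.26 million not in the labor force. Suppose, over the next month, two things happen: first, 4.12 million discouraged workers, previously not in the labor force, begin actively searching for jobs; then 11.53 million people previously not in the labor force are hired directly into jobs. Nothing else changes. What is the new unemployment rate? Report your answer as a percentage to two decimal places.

New unemployment rate ≈ 10.41%.

Initially, labor force = 169.54 + 16.91 = 186.45 million, so u = 16.91/186.45 = 9.07%.
After the first change, unemployed and labor force both rise by 4.12 → E = 169.54, U = 21.03, labor force = 190.57 million.
After the second change, employed and labor force both rise by 11.53; unemployed unchanged → E = 181.07, U = 21.03, labor force = 202.10 million.
New unemployment rate = 21.03 / 202.10 = 10.41%.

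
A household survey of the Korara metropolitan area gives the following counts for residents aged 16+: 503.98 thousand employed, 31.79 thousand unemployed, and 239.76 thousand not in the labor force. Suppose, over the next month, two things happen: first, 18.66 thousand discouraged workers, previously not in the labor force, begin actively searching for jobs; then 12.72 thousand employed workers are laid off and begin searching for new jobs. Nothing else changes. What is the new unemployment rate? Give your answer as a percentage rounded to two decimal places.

New unemployment rate ≈ 11.39%.

Initially, labor force = 503.98 + 31.79 = 535.77 thousand, so u = 31.79/535.77 = 5.93%.
After the first change, unemployed and labor force both rise by 18.66 → E = 503.98, U = 50.45, labor force = 554.43 thousand.
After the second change, employed falls and unemployed rises by 12.72; labor force unchanged → E = 491.26, U = 63.17, labor force = 554.43 thousand.
New unemployment rate = 63.17 / 554.43 = 11.39%.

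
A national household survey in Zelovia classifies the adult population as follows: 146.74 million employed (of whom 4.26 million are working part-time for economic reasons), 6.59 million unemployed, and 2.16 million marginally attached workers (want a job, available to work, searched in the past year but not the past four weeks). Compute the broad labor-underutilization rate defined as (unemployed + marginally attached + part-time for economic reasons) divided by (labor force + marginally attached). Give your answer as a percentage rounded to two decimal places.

Broad underutilization rate ≈ 8.37%.

Labor force = 146.74 + 6.59 = 153.33 million.
Numerator = 6.59 + 2.16 + 4.26 = 13.01 million.
Denominator = 153.33 + 2.16 = 155.49 million.
Broad rate = 13.01 / 155.49 = 8.37%.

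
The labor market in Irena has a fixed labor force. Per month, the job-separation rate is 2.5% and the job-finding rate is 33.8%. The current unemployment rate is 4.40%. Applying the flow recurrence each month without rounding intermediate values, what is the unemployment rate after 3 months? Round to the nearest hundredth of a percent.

With a fixed labor force, u_{t+1} = u_t + s·(1−u_t) − f·u_t = u_t·(1−s−f) + s.
Here 1−s−f = 0.637 and s = 0.025.
u_1 = 0.044000 × 0.637 + 0.025 = 0.053028.
u_2 = 0.053028 × 0.637 + 0.025 = 0.058779.
u_3 = 0.058779 × 0.637 + 0.025 = 0.062442.

Unemployment rate after three months ≈ 6.24%.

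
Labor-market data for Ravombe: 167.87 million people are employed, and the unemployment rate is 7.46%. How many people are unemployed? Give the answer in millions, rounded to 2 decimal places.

About 13.53 million are unemployed.

Let U be the number unemployed. The labor force is E + U, and U/(E+U) = 0.0746.
So U = 0.0746 × 167.87 / (1 − 0.0746) = 12.5231 / 0.9254 ≈ 13.53 million.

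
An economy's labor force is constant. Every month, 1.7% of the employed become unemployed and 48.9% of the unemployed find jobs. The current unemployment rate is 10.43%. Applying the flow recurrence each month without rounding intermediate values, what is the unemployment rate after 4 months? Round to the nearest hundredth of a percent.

Unemployment rate after four months ≈ 3.78%.

With a fixed labor force, u_{t+1} = u_t + s·(1−u_t) − f·u_t = u_t·(1−s−f) + s.
Here 1−s−f = 0.494 and s = 0.017.
u_1 = 0.104300 × 0.494 + 0.017 = 0.068524.
u_2 = 0.068524 × 0.494 + 0.017 = 0.050851.
u_3 = 0.050851 × 0.494 + 0.017 = 0.042120.
u_4 = 0.042120 × 0.494 + 0.017 = 0.037807.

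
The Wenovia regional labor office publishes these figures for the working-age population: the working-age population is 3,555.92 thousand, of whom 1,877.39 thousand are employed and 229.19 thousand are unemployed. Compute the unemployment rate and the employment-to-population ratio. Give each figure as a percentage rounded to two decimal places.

Labor force = employed + unemployed = 1,877.39 + 229.19 = 2,106.58 thousand.
Unemployment rate = 229.19 / 2,106.58 = 10.88%.
Employment-population ratio = 1,877.39 / 3,555.92 = 52.80%.

Unemployment rate ≈ 10.88%; employment-population ratio ≈ 52.80%.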